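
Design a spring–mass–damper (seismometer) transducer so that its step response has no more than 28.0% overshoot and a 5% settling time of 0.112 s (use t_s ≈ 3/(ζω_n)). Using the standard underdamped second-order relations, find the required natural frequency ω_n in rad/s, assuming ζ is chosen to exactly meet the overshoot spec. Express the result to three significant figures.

ω_n ≈ 71.3 rad/s

Inverting the overshoot relation: ζ = |ln 0.280|/√(π² + ln²0.280) = 0.376.
Then ω_n = 3/(ζ t_s) = 3/(0.376 × 0.112) = 71.3 rad/s.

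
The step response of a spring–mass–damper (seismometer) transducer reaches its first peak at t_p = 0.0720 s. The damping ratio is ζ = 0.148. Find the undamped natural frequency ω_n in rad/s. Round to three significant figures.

ω_n ≈ 44.1 rad/s

Peak time t_p = π/ω_d, so ω_d = π/t_p = π/0.0720 = 43.6 rad/s.
ω_n = ω_d/√(1−ζ²) = 43.6/√0.978 = 44.1 rad/s.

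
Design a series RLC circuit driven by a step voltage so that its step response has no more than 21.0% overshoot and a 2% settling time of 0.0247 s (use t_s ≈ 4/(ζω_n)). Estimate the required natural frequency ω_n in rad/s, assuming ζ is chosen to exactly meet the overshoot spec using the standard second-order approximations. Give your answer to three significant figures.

ω_n ≈ 364 rad/s

Inverting the overshoot relation: ζ = |ln 0.210|/√(π² + ln²0.210) = 0.445.
From t_s ≈ 4/(ζω_n): ω_n = 4/(ζ·t_s) = 4/(0.445·0.0247) = 364 rad/s.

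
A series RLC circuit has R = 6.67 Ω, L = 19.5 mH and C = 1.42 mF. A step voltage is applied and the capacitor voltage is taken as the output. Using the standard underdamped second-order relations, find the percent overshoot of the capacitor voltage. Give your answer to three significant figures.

%OS ≈ 0.153%

For a series RLC circuit (capacitor voltage as output), ω_n = 1/√(LC) = 1/√(19.5 mH · 1.42 mF) = 190 rad/s.
ζ = (R/2)·√(C/L) = (6.67/2)·√(1.42 mF/19.5 mH) = 0.900.
Overshoot: exp(−π·0.900/√(1−0.900²)) = 0.00153, i.e. 0.153%.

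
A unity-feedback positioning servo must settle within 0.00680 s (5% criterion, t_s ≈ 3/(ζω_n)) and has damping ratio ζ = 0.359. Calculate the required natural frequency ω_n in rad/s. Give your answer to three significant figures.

Rearranging t_s ≈ 3/(ζω_n) gives ω_n = 3/(ζ·t_s) = 3/(0.359 × 0.00680) = 1230 rad/s.

ω_n ≈ 1230 rad/s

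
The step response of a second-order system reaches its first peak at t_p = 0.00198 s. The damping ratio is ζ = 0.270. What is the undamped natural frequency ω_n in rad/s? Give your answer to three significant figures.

Peak time t_p = π/ω_d, so ω_d = π/t_p = π/0.00198 = 1590 rad/s.
ω_n = ω_d/√(1−ζ²) = 1590/√0.927 = 1650 rad/s.

ω_n ≈ 1650 rad/s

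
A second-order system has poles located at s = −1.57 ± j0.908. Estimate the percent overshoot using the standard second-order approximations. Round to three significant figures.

%OS ≈ 0.437%

With σ = 1.57, ω_d = 0.908: ω_n = √(σ²+ω_d²) = 1.81 rad/s, ζ = σ/ω_n = 0.866.
%OS = 100 e^{−πζ/√(1−ζ²)} with ζ = 0.866 gives 0.437%.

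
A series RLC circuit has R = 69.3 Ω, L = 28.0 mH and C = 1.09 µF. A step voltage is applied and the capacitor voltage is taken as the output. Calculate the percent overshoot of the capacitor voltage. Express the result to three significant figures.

For a series RLC circuit (capacitor voltage as output), ω_n = 1/√(LC) = 1/√(28.0 mH · 1.09 µF) = 5720 rad/s.
ζ = (R/2)·√(C/L) = (69.3/2)·√(1.09 µF/28.0 mH) = 0.216.
Overshoot: exp(−π·0.216/√(1−0.216²)) = 0.499, i.e. 49.9%.

%OS ≈ 49.9%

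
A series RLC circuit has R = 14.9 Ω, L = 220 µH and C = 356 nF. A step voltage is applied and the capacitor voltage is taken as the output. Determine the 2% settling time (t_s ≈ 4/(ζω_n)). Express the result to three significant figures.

t_s ≈ 0.000118 s

For a series RLC circuit (capacitor voltage as output), ω_n = 1/√(LC) = 1/√(220 µH · 356 nF) = 113000 rad/s.
ζ = (R/2)·√(C/L) = (14.9/2)·√(356 nF/220 µH) = 0.300.
t_s ≈ 4/(ζω_n) = 0.000118 s.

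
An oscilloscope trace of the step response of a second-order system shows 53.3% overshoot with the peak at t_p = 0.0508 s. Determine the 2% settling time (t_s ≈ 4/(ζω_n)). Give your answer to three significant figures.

ζ from %OS: ζ = |ln 0.533|/√(π²+ln²0.533) = 0.196.
From t_p = π/ω_d, ω_d = π/0.0508 = 61.8 rad/s, so ω_n = ω_d/√(1−ζ²) = 63.1 rad/s.
t_s ≈ 4/(ζω_n) = 4/(0.196·63.1) = 0.323 s.

t_s ≈ 0.323 s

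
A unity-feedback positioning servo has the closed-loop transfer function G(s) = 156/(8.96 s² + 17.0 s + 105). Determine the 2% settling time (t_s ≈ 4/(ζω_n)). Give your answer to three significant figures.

t_s ≈ 4.22 s

Dividing through by 8.96: denominator becomes s² + 1.897 s + 11.72.
So ω_n = √11.72 = 3.42 rad/s and ζ = 1.897/(2·3.42) = 0.277.
t_s ≈ 4/(ζω_n) = 4.22 s.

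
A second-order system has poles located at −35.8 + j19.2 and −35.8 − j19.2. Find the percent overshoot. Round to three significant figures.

%OS ≈ 0.286%

|pole| = ω_n = √(35.8² + 19.2²) = 40.6 rad/s; ζ = cos θ = σ/ω_n = 0.881.
%OS = 100·exp(−πζ/√(1−ζ²)) = 0.286%.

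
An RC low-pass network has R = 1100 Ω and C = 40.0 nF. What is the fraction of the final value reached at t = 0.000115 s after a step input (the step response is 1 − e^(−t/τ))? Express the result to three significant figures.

y/y_∞ ≈ 0.927

τ = RC = 1100 × 40.0 nF = 0.0000440 s.
y(t)/y_∞ = 1 − e^(−t/τ) = 1 − e^(−0.000115/0.0000440) = 1 − e^(−2.61) = 0.927.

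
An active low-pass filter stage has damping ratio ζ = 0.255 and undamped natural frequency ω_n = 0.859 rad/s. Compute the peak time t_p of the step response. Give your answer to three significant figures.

t_p ≈ 3.78 s

The damped frequency is ω_d = ω_n√(1−ζ²) = 0.859·√(1−0.0650) = 0.831 rad/s.
Peak time t_p = π/ω_d = π/0.831 = 3.78 s.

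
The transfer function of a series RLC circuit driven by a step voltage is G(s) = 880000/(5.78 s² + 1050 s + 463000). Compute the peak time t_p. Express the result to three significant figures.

Dividing through by 5.78: denominator becomes s² + 181.7 s + 80100.
So ω_n = √80100 = 283 rad/s and ζ = 181.7/(2·283) = 0.321.
ω_d = 283·√(1 − 0.321²) = 268 rad/s. t_p = π/ω_d = 0.0117 s.

t_p ≈ 0.0117 s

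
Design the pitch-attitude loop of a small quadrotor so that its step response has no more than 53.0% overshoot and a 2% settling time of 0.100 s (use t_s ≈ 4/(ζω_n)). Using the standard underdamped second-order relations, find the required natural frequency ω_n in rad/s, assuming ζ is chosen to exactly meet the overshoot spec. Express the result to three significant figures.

ζ = −ln(OS)/√(π² + (ln OS)²). With OS = 0.530, ln OS = −0.6349 and ζ = 0.6349/3.205 = 0.198.
From t_s ≈ 4/(ζω_n): ω_n = 4/(ζ·t_s) = 4/(0.198·0.100) = 202 rad/s.

ω_n ≈ 202 rad/s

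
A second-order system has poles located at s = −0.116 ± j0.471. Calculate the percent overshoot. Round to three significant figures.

|pole| = ω_n = √(0.116² + 0.471²) = 0.485 rad/s; ζ = cos θ = σ/ω_n = 0.239.
%OS = 100 e^{−πζ/√(1−ζ²)} with ζ = 0.239 gives 46.1%.

%OS ≈ 46.1%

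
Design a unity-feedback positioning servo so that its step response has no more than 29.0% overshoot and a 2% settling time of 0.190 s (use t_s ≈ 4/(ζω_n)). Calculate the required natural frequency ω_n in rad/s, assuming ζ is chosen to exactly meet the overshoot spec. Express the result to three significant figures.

ω_n ≈ 57.4 rad/s

From %OS = 100·exp(−πζ/√(1−ζ²)), invert to get ζ = −ln(OS)/√(π² + ln²(OS)) with OS = 0.290.
−ln 0.290 = 1.238, so ζ = 1.238/√(π² + 1.532) = 0.367.
Then ω_n = 4/(ζ t_s) = 4/(0.367 × 0.190) = 57.4 rad/s.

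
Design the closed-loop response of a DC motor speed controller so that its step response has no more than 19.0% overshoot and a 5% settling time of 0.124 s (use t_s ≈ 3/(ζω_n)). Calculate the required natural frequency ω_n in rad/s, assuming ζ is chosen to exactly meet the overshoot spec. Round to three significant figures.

Inverting the overshoot relation: ζ = |ln 0.190|/√(π² + ln²0.190) = 0.467.
Then ω_n = 3/(ζ t_s) = 3/(0.467 × 0.124) = 51.8 rad/s.

ω_n ≈ 51.8 rad/s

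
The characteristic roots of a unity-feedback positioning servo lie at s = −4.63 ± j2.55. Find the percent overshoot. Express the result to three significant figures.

With σ = 4.63, ω_d = 2.55: ω_n = √(σ²+ω_d²) = 5.29 rad/s, ζ = σ/ω_n = 0.876.
Overshoot: exp(−π·0.876/√(1−0.876²)) = 0.00333, i.e. 0.333%.

%OS ≈ 0.333%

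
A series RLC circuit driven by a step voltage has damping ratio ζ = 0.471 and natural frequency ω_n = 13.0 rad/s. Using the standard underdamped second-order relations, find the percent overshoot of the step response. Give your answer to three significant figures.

For an underdamped second-order system, %OS = 100·exp(−πζ/√(1−ζ²)).
πζ/√(1−ζ²) = π·0.471/√(1−0.222) = 1.677, so %OS = 100·e^(−1.677) = 18.7%.

%OS ≈ 18.7%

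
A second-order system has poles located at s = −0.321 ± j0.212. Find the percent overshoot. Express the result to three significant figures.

%OS ≈ 0.859%

|pole| = ω_n = √(0.321² + 0.212²) = 0.385 rad/s; ζ = cos θ = σ/ω_n = 0.834.
Overshoot: exp(−π·0.834/√(1−0.834²)) = 0.00859, i.e. 0.859%.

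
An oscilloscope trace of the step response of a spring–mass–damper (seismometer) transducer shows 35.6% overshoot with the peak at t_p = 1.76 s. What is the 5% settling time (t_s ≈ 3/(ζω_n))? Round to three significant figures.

From the overshoot, ζ = −ln(OS)/√(π²+ln²(OS)) = 0.312.
From t_p = π/ω_d, ω_d = π/1.76 = 1.78 rad/s, so ω_n = ω_d/√(1−ζ²) = 1.88 rad/s.
t_s ≈ 3/(ζω_n) = 3/(0.312·1.88) = 5.11 s.

t_s ≈ 5.11 s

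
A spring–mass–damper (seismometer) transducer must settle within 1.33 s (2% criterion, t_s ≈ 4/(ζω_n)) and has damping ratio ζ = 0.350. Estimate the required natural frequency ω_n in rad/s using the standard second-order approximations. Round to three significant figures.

Rearranging t_s ≈ 4/(ζω_n) gives ω_n = 4/(ζ·t_s) = 4/(0.350 × 1.33) = 8.59 rad/s.

ω_n ≈ 8.59 rad/s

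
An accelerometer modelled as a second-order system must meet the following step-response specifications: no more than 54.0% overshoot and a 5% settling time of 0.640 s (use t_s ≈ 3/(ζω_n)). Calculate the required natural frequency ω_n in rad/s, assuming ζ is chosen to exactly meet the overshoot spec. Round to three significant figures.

From %OS = 100·exp(−πζ/√(1−ζ²)), invert to get ζ = −ln(OS)/√(π² + ln²(OS)) with OS = 0.540.
−ln 0.540 = 0.6162, so ζ = 0.6162/√(π² + 0.3797) = 0.192.
From t_s ≈ 3/(ζω_n): ω_n = 3/(ζ·t_s) = 3/(0.192·0.640) = 24.4 rad/s.

ω_n ≈ 24.4 rad/s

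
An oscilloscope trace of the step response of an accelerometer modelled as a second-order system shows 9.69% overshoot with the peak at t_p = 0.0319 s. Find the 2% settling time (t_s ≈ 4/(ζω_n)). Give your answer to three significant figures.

From the overshoot, ζ = −ln(OS)/√(π²+ln²(OS)) = 0.596.
From t_p = π/ω_d, ω_d = π/0.0319 = 98.5 rad/s, so ω_n = ω_d/√(1−ζ²) = 123 rad/s.
t_s ≈ 4/(ζω_n) = 4/(0.596·123) = 0.0547 s.

t_s ≈ 0.0547 s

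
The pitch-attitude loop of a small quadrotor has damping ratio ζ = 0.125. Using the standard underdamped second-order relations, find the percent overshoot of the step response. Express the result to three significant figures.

For an underdamped second-order system, %OS = 100·exp(−πζ/√(1−ζ²)).
πζ/√(1−ζ²) = π·0.125/√(1−0.0156) = 0.3958, so %OS = 100·e^(−0.3958) = 67.3%.

%OS ≈ 67.3%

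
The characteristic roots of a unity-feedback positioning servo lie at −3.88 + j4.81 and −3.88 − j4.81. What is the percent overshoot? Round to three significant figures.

%OS ≈ 7.93%

With σ = 3.88, ω_d = 4.81: ω_n = √(σ²+ω_d²) = 6.18 rad/s, ζ = σ/ω_n = 0.628.
Overshoot: exp(−π·0.628/√(1−0.628²)) = 0.0793, i.e. 7.93%.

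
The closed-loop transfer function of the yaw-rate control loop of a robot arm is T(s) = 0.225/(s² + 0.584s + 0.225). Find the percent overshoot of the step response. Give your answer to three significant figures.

ω_n = √0.225 = 0.474 rad/s; ζ = 0.584/(2·0.474) = 0.616.
Overshoot: exp(−π·0.616/√(1−0.616²)) = 0.0859, i.e. 8.59%.

%OS ≈ 8.59%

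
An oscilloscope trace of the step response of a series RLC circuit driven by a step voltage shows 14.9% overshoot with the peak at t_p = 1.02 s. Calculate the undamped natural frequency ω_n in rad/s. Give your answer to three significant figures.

From the overshoot, ζ = −ln(OS)/√(π²+ln²(OS)) = 0.518.
t_p = π/ω_d ⇒ ω_d = 3.08 rad/s; then ω_n = ω_d/√(1−ζ²) = 3.60 rad/s.

ω_n ≈ 3.60 rad/s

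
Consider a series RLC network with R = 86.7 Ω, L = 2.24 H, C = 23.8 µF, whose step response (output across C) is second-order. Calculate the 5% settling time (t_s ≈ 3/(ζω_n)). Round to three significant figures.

t_s ≈ 0.155 s

For a series RLC circuit (capacitor voltage as output), ω_n = 1/√(LC) = 1/√(2.24 H · 23.8 µF) = 137 rad/s.
ζ = (R/2)·√(C/L) = (86.7/2)·√(23.8 µF/2.24 H) = 0.141.
t_s ≈ 3/(ζω_n) = 0.155 s.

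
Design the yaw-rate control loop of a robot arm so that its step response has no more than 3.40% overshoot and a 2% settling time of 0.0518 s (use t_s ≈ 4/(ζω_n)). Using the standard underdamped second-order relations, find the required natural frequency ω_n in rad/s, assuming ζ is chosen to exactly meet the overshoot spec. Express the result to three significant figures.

From %OS = 100·exp(−πζ/√(1−ζ²)), invert to get ζ = −ln(OS)/√(π² + ln²(OS)) with OS = 0.0340.
−ln 0.0340 = 3.381, so ζ = 3.381/√(π² + 11.43) = 0.733.
Then ω_n = 4/(ζ t_s) = 4/(0.733 × 0.0518) = 105 rad/s.

ω_n ≈ 105 rad/s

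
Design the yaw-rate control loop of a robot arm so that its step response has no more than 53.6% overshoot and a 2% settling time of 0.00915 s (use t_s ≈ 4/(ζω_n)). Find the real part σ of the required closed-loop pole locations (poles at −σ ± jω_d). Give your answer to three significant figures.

σ ≈ 437

The settling-time spec alone fixes σ = ζω_n = 4/t_s = 4/0.00915 = 437.
(Overshoot then fixes ζ = 0.195 and hence ω_d = σ·√(1−ζ²)/ζ = 2200 rad/s.)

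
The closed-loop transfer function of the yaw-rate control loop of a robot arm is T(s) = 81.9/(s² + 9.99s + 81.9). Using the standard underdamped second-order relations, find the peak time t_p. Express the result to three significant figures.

Matching coefficients with s² + 2ζω_n s + ω_n² gives ω_n² = 81.9 ⇒ ω_n = 9.05 rad/s, and ζ = 9.99/(2ω_n) = 0.552.
The damped frequency ω_d = ω_n√(1−ζ²) = 7.55 rad/s. Then t_p = π/ω_d = 0.416 s.

t_p ≈ 0.416 s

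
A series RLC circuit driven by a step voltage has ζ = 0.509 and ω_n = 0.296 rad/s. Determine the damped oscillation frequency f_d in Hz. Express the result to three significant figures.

f_d ≈ 0.0406 Hz

ω_d = ω_n√(1−ζ²) = 0.296·√0.741 = 0.255 rad/s.
f_d = ω_d/(2π) = 0.0406 Hz.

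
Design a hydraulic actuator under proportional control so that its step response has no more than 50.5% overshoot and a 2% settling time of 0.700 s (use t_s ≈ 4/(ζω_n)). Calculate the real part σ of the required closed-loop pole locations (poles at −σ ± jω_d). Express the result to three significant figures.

The settling-time spec alone fixes σ = ζω_n = 4/t_s = 4/0.700 = 5.71.
(Overshoot then fixes ζ = 0.213 and hence ω_d = σ·√(1−ζ²)/ζ = 26.3 rad/s.)

σ ≈ 5.71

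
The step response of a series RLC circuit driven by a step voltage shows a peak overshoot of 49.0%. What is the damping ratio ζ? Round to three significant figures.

ζ ≈ 0.221

From %OS = 100·exp(−πζ/√(1−ζ²)), invert to get ζ = −ln(OS)/√(π² + ln²(OS)) with OS = 0.490.
−ln 0.490 = 0.7133, so ζ = 0.7133/√(π² + 0.5089) = 0.221.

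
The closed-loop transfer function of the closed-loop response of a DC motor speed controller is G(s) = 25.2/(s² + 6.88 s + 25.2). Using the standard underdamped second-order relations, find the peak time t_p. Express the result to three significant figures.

t_p ≈ 0.859 s

Comparing the denominator to s² + 2ζω_n s + ω_n²: ω_n = √25.2 = 5.02 rad/s, and 2ζω_n = 6.88 so ζ = 6.88/(2·5.02) = 0.685.
The damped frequency ω_d = ω_n√(1−ζ²) = 3.66 rad/s. Then t_p = π/ω_d = 0.859 s.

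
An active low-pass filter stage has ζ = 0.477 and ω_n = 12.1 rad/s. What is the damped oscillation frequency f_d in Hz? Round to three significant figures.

ω_d = ω_n√(1−ζ²) = 12.1·√0.772 = 10.6 rad/s.
f_d = ω_d/(2π) = 1.69 Hz.

f_d ≈ 1.69 Hz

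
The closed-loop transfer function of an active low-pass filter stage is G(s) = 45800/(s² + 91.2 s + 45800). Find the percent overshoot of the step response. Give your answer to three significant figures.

%OS ≈ 50.4%

Matching coefficients with s² + 2ζω_n s + ω_n² gives ω_n² = 45800 ⇒ ω_n = 214 rad/s, and ζ = 91.2/(2ω_n) = 0.213.
Overshoot: exp(−π·0.213/√(1−0.213²)) = 0.504, i.e. 50.4%.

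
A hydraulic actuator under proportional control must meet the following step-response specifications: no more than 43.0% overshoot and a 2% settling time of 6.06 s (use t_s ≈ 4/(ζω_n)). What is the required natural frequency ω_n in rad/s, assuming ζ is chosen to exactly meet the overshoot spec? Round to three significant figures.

Inverting the overshoot relation: ζ = |ln 0.430|/√(π² + ln²0.430) = 0.259.
Then ω_n = 4/(ζ t_s) = 4/(0.259 × 6.06) = 2.54 rad/s.

ω_n ≈ 2.54 rad/s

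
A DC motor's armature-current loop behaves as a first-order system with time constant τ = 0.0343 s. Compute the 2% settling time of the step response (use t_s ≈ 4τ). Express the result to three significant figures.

t_s ≈ 4τ = 0.137 s.

t_s ≈ 0.137 s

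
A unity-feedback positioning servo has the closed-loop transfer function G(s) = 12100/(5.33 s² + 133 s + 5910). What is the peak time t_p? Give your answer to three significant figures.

Dividing through by 5.33: denominator becomes s² + 24.95 s + 1109.
So ω_n = √1109 = 33.3 rad/s and ζ = 24.95/(2·33.3) = 0.375.
ω_d = 33.3·√(1 − 0.375²) = 30.9 rad/s. t_p = π/ω_d = 0.102 s.

t_p ≈ 0.102 s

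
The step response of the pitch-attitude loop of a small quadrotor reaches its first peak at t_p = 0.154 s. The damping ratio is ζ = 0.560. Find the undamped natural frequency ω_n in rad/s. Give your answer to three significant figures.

ω_n ≈ 24.6 rad/s

Peak time t_p = π/ω_d, so ω_d = π/t_p = π/0.154 = 20.4 rad/s.
ω_n = ω_d/√(1−ζ²) = 20.4/√0.686 = 24.6 rad/s.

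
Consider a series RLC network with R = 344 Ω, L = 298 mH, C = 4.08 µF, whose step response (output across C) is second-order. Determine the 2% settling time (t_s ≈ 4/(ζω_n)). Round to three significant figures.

t_s ≈ 0.00693 s

For a series RLC circuit (capacitor voltage as output), ω_n = 1/√(LC) = 1/√(298 mH · 4.08 µF) = 907 rad/s.
ζ = (R/2)·√(C/L) = (344/2)·√(4.08 µF/298 mH) = 0.636.
t_s ≈ 4/(ζω_n) = 0.00693 s.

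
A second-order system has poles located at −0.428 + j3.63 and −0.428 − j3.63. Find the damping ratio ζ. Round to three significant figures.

ζ ≈ 0.117

The poles are at −σ ± jω_d with σ = 0.428 and ω_d = 3.63, so ω_n = √(σ²+ω_d²) = 3.66 rad/s and ζ = σ/ω_n = 0.117.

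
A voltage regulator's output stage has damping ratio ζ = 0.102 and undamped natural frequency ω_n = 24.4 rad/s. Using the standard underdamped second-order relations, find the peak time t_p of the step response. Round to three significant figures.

t_p ≈ 0.129 s

The damped frequency is ω_d = ω_n√(1−ζ²) = 24.4·√(1−0.0104) = 24.3 rad/s.
Peak time t_p = π/ω_d = π/24.3 = 0.129 s.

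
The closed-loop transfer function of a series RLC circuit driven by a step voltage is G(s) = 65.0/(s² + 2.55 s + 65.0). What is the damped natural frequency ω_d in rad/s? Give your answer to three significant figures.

ω_n = √65.0 = 8.06 rad/s; ζ = 2.55/(2·8.06) = 0.158.
ω_d = ω_n√(1−ζ²) = 7.96 rad/s.

ω_d ≈ 7.96 rad/s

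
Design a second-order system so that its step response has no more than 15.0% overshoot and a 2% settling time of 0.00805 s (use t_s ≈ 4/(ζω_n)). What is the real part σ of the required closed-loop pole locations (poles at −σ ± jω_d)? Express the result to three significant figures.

σ ≈ 497

The settling-time spec alone fixes σ = ζω_n = 4/t_s = 4/0.00805 = 497.
(Overshoot then fixes ζ = 0.517 and hence ω_d = σ·√(1−ζ²)/ζ = 823 rad/s.)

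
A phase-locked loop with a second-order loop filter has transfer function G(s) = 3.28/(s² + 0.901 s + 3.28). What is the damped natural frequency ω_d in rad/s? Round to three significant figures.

ω_n = √3.28 = 1.81 rad/s; ζ = 0.901/(2·1.81) = 0.249.
The damped frequency ω_d = ω_n√(1−ζ²) = 1.75 rad/s.

ω_d ≈ 1.75 rad/s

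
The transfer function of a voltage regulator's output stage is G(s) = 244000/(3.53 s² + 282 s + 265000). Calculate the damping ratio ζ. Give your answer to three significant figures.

ζ ≈ 0.146

Dividing through by 3.53: denominator becomes s² + 79.89 s + 75070.
So ω_n = √75070 = 274 rad/s and ζ = 79.89/(2·274) = 0.146.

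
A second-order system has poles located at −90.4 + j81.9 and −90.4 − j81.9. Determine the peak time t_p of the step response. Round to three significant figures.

t_p ≈ 0.0384 s

t_p = π/ω_d with ω_d = 81.9 (the imaginary part), so t_p = 0.0384 s.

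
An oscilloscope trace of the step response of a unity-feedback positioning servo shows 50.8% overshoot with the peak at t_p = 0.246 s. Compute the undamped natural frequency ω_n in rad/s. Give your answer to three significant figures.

ω_n ≈ 13.1 rad/s

From the overshoot, ζ = −ln(OS)/√(π²+ln²(OS)) = 0.211.
From t_p = π/ω_d, ω_d = π/0.246 = 12.8 rad/s, so ω_n = ω_d/√(1−ζ²) = 13.1 rad/s.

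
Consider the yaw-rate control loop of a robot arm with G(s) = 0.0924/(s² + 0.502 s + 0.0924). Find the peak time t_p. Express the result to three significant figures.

t_p ≈ 18.3 s

Matching coefficients with s² + 2ζω_n s + ω_n² gives ω_n² = 0.0924 ⇒ ω_n = 0.304 rad/s, and ζ = 0.502/(2ω_n) = 0.826.
ω_d = 0.304·√(1 − 0.826²) = 0.171 rad/s. Then t_p = π/ω_d = 18.3 s.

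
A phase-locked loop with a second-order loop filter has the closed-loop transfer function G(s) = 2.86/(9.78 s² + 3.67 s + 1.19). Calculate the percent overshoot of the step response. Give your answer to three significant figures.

Dividing through by 9.78: denominator becomes s² + 0.3753 s + 0.1217.
So ω_n = √0.1217 = 0.349 rad/s and ζ = 0.3753/(2·0.349) = 0.538.
%OS = 100 e^{−πζ/√(1−ζ²)} with ζ = 0.538 gives 13.5%.

%OS ≈ 13.5%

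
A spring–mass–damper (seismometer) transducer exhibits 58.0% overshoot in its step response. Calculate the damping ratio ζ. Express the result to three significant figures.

Inverting the overshoot relation: ζ = |ln 0.580|/√(π² + ln²0.580) = 0.171.

ζ ≈ 0.171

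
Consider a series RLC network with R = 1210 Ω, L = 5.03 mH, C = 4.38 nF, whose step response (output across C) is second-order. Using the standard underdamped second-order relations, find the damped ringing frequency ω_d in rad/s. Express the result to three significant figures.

For a series RLC circuit (capacitor voltage as output), ω_n = 1/√(LC) = 1/√(5.03 mH · 4.38 nF) = 213000 rad/s.
ζ = (R/2)·√(C/L) = (1210/2)·√(4.38 nF/5.03 mH) = 0.565.
ω_d = ω_n√(1−ζ²) = 176000 rad/s.

ω_d ≈ 176000 rad/s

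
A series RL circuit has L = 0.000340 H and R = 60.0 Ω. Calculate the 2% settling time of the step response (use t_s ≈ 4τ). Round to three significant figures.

t_s ≈ 0.0000227 s

τ = L/R = 0.000340/60.0 = 0.00000567 s.
t_s ≈ 4τ = 0.0000227 s.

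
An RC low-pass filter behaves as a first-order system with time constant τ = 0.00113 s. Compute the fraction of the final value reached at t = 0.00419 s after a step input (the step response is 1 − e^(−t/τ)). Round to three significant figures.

y(t)/y_∞ = 1 − e^(−t/τ) = 1 − e^(−0.00419/0.00113) = 1 − e^(−3.71) = 0.975.

y/y_∞ ≈ 0.975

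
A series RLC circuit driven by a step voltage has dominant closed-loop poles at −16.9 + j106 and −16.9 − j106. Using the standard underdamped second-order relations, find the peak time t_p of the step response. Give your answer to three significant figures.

t_p ≈ 0.0296 s

t_p = π/ω_d with ω_d = 106 (the imaginary part), so t_p = 0.0296 s.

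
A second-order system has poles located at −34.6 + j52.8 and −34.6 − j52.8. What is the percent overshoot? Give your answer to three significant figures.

The poles are at −σ ± jω_d with σ = 34.6 and ω_d = 52.8, so ω_n = √(σ²+ω_d²) = 63.1 rad/s and ζ = σ/ω_n = 0.548.
%OS = 100·exp(−πζ/√(1−ζ²)) = 12.8%.

%OS ≈ 12.8%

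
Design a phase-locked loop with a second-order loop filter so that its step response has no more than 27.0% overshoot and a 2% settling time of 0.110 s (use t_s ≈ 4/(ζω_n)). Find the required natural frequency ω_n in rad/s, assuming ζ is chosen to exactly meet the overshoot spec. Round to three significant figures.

ω_n ≈ 94.5 rad/s

From %OS = 100·exp(−πζ/√(1−ζ²)), invert to get ζ = −ln(OS)/√(π² + ln²(OS)) with OS = 0.270.
−ln 0.270 = 1.309, so ζ = 1.309/√(π² + 1.714) = 0.385.
From t_s ≈ 4/(ζω_n): ω_n = 4/(ζ·t_s) = 4/(0.385·0.110) = 94.5 rad/s.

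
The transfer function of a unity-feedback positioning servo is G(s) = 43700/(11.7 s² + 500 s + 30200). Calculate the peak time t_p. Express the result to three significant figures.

t_p ≈ 0.0682 s

Dividing through by 11.7: denominator becomes s² + 42.74 s + 2581.
So ω_n = √2581 = 50.8 rad/s and ζ = 42.74/(2·50.8) = 0.421.
The damped frequency ω_d = ω_n√(1−ζ²) = 46.1 rad/s. t_p = π/ω_d = 0.0682 s.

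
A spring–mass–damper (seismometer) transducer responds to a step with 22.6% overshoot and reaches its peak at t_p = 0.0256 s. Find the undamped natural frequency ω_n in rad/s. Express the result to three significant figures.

ζ from %OS: ζ = |ln 0.226|/√(π²+ln²0.226) = 0.428.
From t_p = π/ω_d, ω_d = π/0.0256 = 123 rad/s, so ω_n = ω_d/√(1−ζ²) = 136 rad/s.

ω_n ≈ 136 rad/s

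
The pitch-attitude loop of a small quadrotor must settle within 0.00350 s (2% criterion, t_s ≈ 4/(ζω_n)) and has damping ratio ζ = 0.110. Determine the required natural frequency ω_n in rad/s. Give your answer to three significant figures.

ω_n ≈ 10400 rad/s

Rearranging t_s ≈ 4/(ζω_n) gives ω_n = 4/(ζ·t_s) = 4/(0.110 × 0.00350) = 10400 rad/s.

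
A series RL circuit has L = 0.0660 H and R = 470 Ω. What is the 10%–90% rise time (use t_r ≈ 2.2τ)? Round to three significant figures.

τ = L/R = 0.0660/470 = 0.000140 s.
t_r ≈ 2.2τ = 0.000309 s.

t_r ≈ 0.000309 s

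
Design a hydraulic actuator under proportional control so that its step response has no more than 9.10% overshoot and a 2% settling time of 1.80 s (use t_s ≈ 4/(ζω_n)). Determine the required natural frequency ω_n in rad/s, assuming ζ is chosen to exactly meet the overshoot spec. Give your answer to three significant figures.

ω_n ≈ 3.66 rad/s

ζ = −ln(OS)/√(π² + (ln OS)²). With OS = 0.0910, ln OS = −2.397 and ζ = 2.397/3.952 = 0.607.
Then ω_n = 4/(ζ t_s) = 4/(0.607 × 1.80) = 3.66 rad/s.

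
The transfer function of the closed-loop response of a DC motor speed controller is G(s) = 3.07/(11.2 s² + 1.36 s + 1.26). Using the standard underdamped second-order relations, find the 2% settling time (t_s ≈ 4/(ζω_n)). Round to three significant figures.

t_s ≈ 65.9 s

Dividing through by 11.2: denominator becomes s² + 0.1214 s + 0.1125.
So ω_n = √0.1125 = 0.335 rad/s and ζ = 0.1214/(2·0.335) = 0.181.
t_s ≈ 4/(ζω_n) = 65.9 s.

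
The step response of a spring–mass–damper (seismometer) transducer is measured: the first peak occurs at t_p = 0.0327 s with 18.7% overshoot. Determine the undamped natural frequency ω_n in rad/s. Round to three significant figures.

The overshoot fixes ζ = −ln(OS)/√(π²+ln²(OS)) = 0.471.
From t_p = π/ω_d, ω_d = π/0.0327 = 96.1 rad/s, so ω_n = ω_d/√(1−ζ²) = 109 rad/s.

ω_n ≈ 109 rad/s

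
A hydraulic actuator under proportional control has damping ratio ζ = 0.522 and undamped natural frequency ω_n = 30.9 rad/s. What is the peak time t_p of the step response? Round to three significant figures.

The damped frequency is ω_d = ω_n√(1−ζ²) = 30.9·√(1−0.272) = 26.4 rad/s.
Peak time t_p = π/ω_d = π/26.4 = 0.119 s.

t_p ≈ 0.119 s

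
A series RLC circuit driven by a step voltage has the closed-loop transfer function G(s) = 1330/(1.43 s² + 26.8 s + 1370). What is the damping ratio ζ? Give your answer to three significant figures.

ζ ≈ 0.303

Dividing through by 1.43: denominator becomes s² + 18.74 s + 958.0.
So ω_n = √958.0 = 31.0 rad/s and ζ = 18.74/(2·31.0) = 0.303.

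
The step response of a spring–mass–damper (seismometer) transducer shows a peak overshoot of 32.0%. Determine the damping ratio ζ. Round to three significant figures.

ζ ≈ 0.341

Inverting the overshoot relation: ζ = |ln 0.320|/√(π² + ln²0.320) = 0.341.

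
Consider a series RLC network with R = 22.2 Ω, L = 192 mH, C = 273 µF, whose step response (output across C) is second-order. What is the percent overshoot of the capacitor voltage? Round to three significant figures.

%OS ≈ 23.5%

For a series RLC circuit (capacitor voltage as output), ω_n = 1/√(LC) = 1/√(192 mH · 273 µF) = 138 rad/s.
ζ = (R/2)·√(C/L) = (22.2/2)·√(273 µF/192 mH) = 0.419.
%OS = 100 e^{−πζ/√(1−ζ²)} with ζ = 0.419 gives 23.5%.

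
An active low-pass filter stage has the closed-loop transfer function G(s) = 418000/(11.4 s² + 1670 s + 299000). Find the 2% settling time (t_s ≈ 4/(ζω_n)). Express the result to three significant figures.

t_s ≈ 0.0546 s

Dividing through by 11.4: denominator becomes s² + 146.5 s + 26230.
So ω_n = √26230 = 162 rad/s and ζ = 146.5/(2·162) = 0.452.
t_s ≈ 4/(ζω_n) = 0.0546 s.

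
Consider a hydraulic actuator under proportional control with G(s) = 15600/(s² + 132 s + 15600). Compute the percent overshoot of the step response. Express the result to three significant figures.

Matching coefficients with s² + 2ζω_n s + ω_n² gives ω_n² = 15600 ⇒ ω_n = 125 rad/s, and ζ = 132/(2ω_n) = 0.528.
%OS = 100·exp(−πζ/√(1−ζ²)) = 14.2%.

%OS ≈ 14.2%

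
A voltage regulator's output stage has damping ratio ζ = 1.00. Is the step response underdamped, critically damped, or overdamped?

critically damped

Since ζ = 1, the system is critically damped.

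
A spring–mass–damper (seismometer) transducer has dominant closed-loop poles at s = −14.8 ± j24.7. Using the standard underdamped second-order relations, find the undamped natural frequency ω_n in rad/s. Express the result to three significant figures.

ω_n ≈ 28.8 rad/s

|pole| = ω_n = √(14.8² + 24.7²) = 28.8 rad/s; ζ = cos θ = σ/ω_n = 0.514.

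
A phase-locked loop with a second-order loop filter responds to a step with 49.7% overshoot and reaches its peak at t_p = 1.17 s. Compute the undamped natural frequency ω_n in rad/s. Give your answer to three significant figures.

ω_n ≈ 2.75 rad/s

The overshoot fixes ζ = −ln(OS)/√(π²+ln²(OS)) = 0.217.
t_p = π/ω_d ⇒ ω_d = 2.69 rad/s; then ω_n = ω_d/√(1−ζ²) = 2.75 rad/s.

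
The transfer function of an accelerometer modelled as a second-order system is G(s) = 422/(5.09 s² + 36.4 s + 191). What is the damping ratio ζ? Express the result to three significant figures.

Dividing through by 5.09: denominator becomes s² + 7.151 s + 37.52.
So ω_n = √37.52 = 6.13 rad/s and ζ = 7.151/(2·6.13) = 0.584.

ζ ≈ 0.584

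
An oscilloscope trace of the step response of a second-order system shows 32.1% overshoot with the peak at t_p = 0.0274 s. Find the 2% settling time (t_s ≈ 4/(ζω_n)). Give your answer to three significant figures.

t_s ≈ 0.0965 s

From the overshoot, ζ = −ln(OS)/√(π²+ln²(OS)) = 0.340.
From t_p = π/ω_d, ω_d = π/0.0274 = 115 rad/s, so ω_n = ω_d/√(1−ζ²) = 122 rad/s.
t_s ≈ 4/(ζω_n) = 4/(0.340·122) = 0.0965 s.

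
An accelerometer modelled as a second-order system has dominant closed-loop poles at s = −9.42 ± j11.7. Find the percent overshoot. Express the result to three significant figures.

%OS ≈ 7.97%

|pole| = ω_n = √(9.42² + 11.7²) = 15.0 rad/s; ζ = cos θ = σ/ω_n = 0.627.
%OS = 100 e^{−πζ/√(1−ζ²)} with ζ = 0.627 gives 7.97%.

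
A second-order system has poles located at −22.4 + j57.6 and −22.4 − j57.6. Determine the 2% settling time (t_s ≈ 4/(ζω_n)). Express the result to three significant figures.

For poles at −σ ± jω_d, ζω_n = σ = 22.4, so t_s ≈ 4/σ = 0.179 s.

t_s ≈ 0.179 s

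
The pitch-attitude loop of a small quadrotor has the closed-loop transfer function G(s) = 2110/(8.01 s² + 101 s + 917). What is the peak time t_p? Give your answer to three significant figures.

Dividing through by 8.01: denominator becomes s² + 12.61 s + 114.5.
So ω_n = √114.5 = 10.7 rad/s and ζ = 12.61/(2·10.7) = 0.589.
ω_d = ω_n√(1−ζ²) = 8.64 rad/s. t_p = π/ω_d = 0.363 s.

t_p ≈ 0.363 s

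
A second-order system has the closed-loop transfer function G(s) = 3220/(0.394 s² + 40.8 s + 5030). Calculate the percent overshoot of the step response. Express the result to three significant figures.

%OS ≈ 19.8%

Dividing through by 0.394: denominator becomes s² + 103.6 s + 12770.
So ω_n = √12770 = 113 rad/s and ζ = 103.6/(2·113) = 0.458.
%OS = 100 e^{−πζ/√(1−ζ²)} with ζ = 0.458 gives 19.8%.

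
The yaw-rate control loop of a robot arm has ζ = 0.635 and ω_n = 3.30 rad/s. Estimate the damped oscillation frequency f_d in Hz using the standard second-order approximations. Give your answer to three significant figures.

ω_d = ω_n√(1−ζ²) = 3.30·√0.597 = 2.55 rad/s.
f_d = ω_d/(2π) = 0.406 Hz.

f_d ≈ 0.406 Hz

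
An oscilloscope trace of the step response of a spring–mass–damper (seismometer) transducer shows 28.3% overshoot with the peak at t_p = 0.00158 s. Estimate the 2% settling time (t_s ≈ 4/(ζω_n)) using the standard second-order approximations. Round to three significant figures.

From the overshoot, ζ = −ln(OS)/√(π²+ln²(OS)) = 0.373.
t_p = π/ω_d ⇒ ω_d = 1990 rad/s; then ω_n = ω_d/√(1−ζ²) = 2140 rad/s.
t_s ≈ 4/(ζω_n) = 4/(0.373·2140) = 0.00501 s.

t_s ≈ 0.00501 s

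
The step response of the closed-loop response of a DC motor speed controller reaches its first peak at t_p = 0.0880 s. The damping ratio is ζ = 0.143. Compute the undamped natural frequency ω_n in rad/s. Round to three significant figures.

ω_n ≈ 36.1 rad/s

Peak time t_p = π/ω_d, so ω_d = π/t_p = π/0.0880 = 35.7 rad/s.
ω_n = ω_d/√(1−ζ²) = 35.7/√0.980 = 36.1 rad/s.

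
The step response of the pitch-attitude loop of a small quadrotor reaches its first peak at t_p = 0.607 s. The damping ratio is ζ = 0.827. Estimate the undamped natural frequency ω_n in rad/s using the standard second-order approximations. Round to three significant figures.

Peak time t_p = π/ω_d, so ω_d = π/t_p = π/0.607 = 5.18 rad/s.
ω_n = ω_d/√(1−ζ²) = 5.18/√0.316 = 9.21 rad/s.

ω_n ≈ 9.21 rad/s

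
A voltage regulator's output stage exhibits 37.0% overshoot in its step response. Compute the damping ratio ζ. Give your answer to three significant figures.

ζ ≈ 0.302

From %OS = 100·exp(−πζ/√(1−ζ²)), invert to get ζ = −ln(OS)/√(π² + ln²(OS)) with OS = 0.370.
−ln 0.370 = 0.9943, so ζ = 0.9943/√(π² + 0.9885) = 0.302.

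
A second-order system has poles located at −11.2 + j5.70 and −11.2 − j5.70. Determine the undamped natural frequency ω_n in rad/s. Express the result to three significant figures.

|pole| = ω_n = √(11.2² + 5.70²) = 12.6 rad/s; ζ = cos θ = σ/ω_n = 0.891.

ω_n ≈ 12.6 rad/s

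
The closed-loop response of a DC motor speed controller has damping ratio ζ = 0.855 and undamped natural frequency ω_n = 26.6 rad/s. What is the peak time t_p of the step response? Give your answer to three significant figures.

The damped frequency is ω_d = ω_n√(1−ζ²) = 26.6·√(1−0.731) = 13.8 rad/s.
Peak time t_p = π/ω_d = π/13.8 = 0.228 s.

t_p ≈ 0.228 s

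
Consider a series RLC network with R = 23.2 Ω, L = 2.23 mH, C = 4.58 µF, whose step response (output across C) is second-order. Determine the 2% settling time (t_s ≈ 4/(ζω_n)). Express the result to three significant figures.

For a series RLC circuit (capacitor voltage as output), ω_n = 1/√(LC) = 1/√(2.23 mH · 4.58 µF) = 9890 rad/s.
ζ = (R/2)·√(C/L) = (23.2/2)·√(4.58 µF/2.23 mH) = 0.526.
t_s ≈ 4/(ζω_n) = 0.000769 s.

t_s ≈ 0.000769 s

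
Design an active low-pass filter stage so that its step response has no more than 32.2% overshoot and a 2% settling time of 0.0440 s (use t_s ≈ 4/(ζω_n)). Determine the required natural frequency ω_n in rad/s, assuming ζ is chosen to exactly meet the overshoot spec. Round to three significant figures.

ω_n ≈ 268 rad/s

ζ = −ln(OS)/√(π² + (ln OS)²). With OS = 0.322, ln OS = −1.133 and ζ = 1.133/3.340 = 0.339.
From t_s ≈ 4/(ζω_n): ω_n = 4/(ζ·t_s) = 4/(0.339·0.0440) = 268 rad/s.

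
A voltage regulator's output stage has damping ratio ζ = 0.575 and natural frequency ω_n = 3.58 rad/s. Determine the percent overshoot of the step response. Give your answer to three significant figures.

%OS ≈ 11.0%

For an underdamped second-order system, %OS = 100·exp(−πζ/√(1−ζ²)).
πζ/√(1−ζ²) = π·0.575/√(1−0.331) = 2.208, so %OS = 100·e^(−2.208) = 11.0%.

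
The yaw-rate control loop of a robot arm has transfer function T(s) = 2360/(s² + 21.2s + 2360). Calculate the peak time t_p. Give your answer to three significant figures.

t_p ≈ 0.0663 s

Matching coefficients with s² + 2ζω_n s + ω_n² gives ω_n² = 2360 ⇒ ω_n = 48.6 rad/s, and ζ = 21.2/(2ω_n) = 0.218.
ω_d = ω_n√(1−ζ²) = 47.4 rad/s. Then t_p = π/ω_d = 0.0663 s.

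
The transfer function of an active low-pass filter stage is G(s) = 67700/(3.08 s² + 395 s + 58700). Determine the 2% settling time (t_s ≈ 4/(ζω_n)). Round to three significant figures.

Dividing through by 3.08: denominator becomes s² + 128.2 s + 19060.
So ω_n = √19060 = 138 rad/s and ζ = 128.2/(2·138) = 0.464.
t_s ≈ 4/(ζω_n) = 0.0624 s.

t_s ≈ 0.0624 s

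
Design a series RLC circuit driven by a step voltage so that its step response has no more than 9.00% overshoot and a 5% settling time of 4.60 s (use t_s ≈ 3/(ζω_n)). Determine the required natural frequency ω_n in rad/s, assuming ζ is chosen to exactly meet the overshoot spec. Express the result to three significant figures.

Inverting the overshoot relation: ζ = |ln 0.0900|/√(π² + ln²0.0900) = 0.608.
From t_s ≈ 3/(ζω_n): ω_n = 3/(ζ·t_s) = 3/(0.608·4.60) = 1.07 rad/s.

ω_n ≈ 1.07 rad/s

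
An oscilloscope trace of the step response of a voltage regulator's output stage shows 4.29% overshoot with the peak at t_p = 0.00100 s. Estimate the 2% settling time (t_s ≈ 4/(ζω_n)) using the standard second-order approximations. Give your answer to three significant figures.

From the overshoot, ζ = −ln(OS)/√(π²+ln²(OS)) = 0.708.
t_p = π/ω_d ⇒ ω_d = 3140 rad/s; then ω_n = ω_d/√(1−ζ²) = 4450 rad/s.
t_s ≈ 4/(ζω_n) = 4/(0.708·4450) = 0.00127 s.

t_s ≈ 0.00127 s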